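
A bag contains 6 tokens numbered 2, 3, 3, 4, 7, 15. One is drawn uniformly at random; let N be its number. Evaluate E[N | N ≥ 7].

11

P(N ≥ 7) = 1/3.
Σ over the event: 7·1/6 + 15·1/6 = 11/3.
E[N | N ≥ 7] = (11/3) / (1/3) = 11.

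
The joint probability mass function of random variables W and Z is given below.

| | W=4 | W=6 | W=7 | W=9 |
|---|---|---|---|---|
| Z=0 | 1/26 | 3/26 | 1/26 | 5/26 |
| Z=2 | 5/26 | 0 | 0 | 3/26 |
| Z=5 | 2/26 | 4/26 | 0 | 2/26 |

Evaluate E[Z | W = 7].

0

P(W = 7) = 1/26.
Σ Z·P over the event = 0·(1/26) = 0.
E[Z | W = 7] = (0) / (1/26) = 0.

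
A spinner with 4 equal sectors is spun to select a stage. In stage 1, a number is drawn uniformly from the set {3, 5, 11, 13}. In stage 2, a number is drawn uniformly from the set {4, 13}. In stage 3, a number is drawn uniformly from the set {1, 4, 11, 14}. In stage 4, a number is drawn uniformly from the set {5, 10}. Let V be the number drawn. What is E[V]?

E[V | stage 1] = (3+5+11+13)/4 = 8.
E[V | stage 2] = (4+13)/2 = 17/2.
E[V | stage 3] = (1+4+11+14)/4 = 15/2.
E[V | stage 4] = (5+10)/2 = 15/2.
E[V] = (1/4)·(8) + (1/4)·(17/2) + (1/4)·(15/2) + (1/4)·(15/2) = 63/8.

63/8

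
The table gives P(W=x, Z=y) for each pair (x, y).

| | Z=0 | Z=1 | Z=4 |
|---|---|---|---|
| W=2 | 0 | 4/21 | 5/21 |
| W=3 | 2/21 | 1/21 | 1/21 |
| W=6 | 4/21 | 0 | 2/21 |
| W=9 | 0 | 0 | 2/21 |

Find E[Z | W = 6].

4/3

P(W = 6) = 2/7.
Σ Z·P over the event = 0·(4/21) + 4·(2/21) = 8/21.
E[Z | W = 6] = (8/21) / (2/7) = 4/3.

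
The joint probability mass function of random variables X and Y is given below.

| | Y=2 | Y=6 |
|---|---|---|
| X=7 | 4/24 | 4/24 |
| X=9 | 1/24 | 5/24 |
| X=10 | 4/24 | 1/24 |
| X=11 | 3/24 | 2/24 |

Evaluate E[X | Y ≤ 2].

P(Y ≤ 2) = 1/2.
Summing X·P(X=x,Y=y) over the conditioning event gives 55/12.
E[X | Y ≤ 2] = (55/12) / (1/2) = 55/6.

55/6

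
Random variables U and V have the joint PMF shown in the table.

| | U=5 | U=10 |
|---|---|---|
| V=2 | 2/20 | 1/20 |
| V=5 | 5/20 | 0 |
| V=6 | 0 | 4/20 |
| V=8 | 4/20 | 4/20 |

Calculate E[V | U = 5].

P(U = 5) = 11/20.
Σ V·P over the event = 2·(2/20) + 5·(5/20) + 8·(4/20) = 61/20.
E[V | U = 5] = (61/20) / (11/20) = 61/11.

61/11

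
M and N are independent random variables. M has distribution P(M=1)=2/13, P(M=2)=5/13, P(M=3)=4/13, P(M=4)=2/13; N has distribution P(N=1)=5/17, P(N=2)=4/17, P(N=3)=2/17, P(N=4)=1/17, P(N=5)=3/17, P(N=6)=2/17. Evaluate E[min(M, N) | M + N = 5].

32/19

P(M + N = 5) = 38/221.
Summing min(M,N)·P(x,y) over outcomes with M + N = 5 gives 64/221.
E[min(M, N) | M + N = 5] = (64/221) / (38/221) = 32/19.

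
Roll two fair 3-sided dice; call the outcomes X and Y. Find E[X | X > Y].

Outcomes with X > Y: (2,1), (3,1), (3,2), each with probability 1/9.
E[X | X > Y] = (2 + 3 + 3) / 3 = 8/3.

8/3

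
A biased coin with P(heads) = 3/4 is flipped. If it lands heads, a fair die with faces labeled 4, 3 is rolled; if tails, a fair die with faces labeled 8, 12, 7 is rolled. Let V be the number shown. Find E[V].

E[V | heads] = (4+3)/2 = 7/2.
E[V | tails] = (8+12+7)/3 = 9.
By the law of total expectation,
E[V] = (3/4)·(7/2) + (1/4)·(9) = 39/8.

39/8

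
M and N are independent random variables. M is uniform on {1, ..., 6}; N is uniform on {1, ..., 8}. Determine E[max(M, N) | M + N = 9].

37/6

Outcomes with M + N = 9: (1,8), (2,7), (3,6), (4,5), (5,4), (6,3), each with probability 1/48.
E[max(M, N) | M + N = 9] = (8 + 7 + 6 + 5 + 5 + 6) / 6 = 37/6.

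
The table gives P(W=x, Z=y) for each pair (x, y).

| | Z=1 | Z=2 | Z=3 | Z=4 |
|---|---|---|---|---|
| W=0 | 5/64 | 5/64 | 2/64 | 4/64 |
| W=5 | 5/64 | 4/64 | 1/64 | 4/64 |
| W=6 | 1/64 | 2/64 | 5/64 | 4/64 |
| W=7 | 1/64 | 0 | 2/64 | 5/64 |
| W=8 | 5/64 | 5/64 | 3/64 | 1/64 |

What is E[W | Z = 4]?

29/6

P(Z = 4) = 9/32.
Σ W·P over the event = 0·(4/64) + 5·(4/64) + 6·(4/64) + 7·(5/64) + 8·(1/64) = 87/64.
E[W | Z = 4] = (87/64) / (9/32) = 29/6.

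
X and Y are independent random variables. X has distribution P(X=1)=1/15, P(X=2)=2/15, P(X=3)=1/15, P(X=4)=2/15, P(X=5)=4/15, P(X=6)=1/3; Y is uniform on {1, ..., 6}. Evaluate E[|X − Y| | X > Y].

44/17

P(X > Y) = 17/30.
Summing |X−Y|·P(x,y) over outcomes with X > Y gives 22/15.
E[|X − Y| | X > Y] = (22/15) / (17/30) = 44/17.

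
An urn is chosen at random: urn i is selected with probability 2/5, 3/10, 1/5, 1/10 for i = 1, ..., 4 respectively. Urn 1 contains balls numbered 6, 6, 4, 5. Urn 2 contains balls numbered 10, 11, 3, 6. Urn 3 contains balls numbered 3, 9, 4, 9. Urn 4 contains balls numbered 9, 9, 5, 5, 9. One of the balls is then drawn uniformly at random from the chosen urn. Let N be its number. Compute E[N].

317/50

E[N | urn 1] = (6+6+4+5)/4 = 21/4.
E[N | urn 2] = (10+11+3+6)/4 = 15/2.
E[N | urn 3] = (3+9+4+9)/4 = 25/4.
E[N | urn 4] = (9+9+5+5+9)/5 = 37/5.
E[N] = (2/5)·(21/4) + (3/10)·(15/2) + (1/5)·(25/4) + (1/10)·(37/5) = 317/50.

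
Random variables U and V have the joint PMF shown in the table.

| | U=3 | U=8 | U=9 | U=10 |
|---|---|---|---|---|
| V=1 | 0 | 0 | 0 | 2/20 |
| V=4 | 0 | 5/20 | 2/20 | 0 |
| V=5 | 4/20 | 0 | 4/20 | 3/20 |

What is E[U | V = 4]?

58/7

P(V = 4) = 7/20.
Summing U·P(U=x,V=y) over the conditioning event gives 29/10.
E[U | V = 4] = (29/10) / (7/20) = 58/7.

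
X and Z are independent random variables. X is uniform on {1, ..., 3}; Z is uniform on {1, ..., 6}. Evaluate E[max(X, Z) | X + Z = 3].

P(X + Z = 3) = 1/9.
Summing max(X,Z)·P(x,y) over outcomes with X + Z = 3 gives 2/9.
E[max(X, Z) | X + Z = 3] = (2/9) / (1/9) = 2.

2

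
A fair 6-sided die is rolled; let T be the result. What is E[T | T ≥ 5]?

11/2

Given T ≥ 5, T is equally likely to be any of {5, 6}.
E[T | T ≥ 5] = (5 + 6) / 2 = 11/2.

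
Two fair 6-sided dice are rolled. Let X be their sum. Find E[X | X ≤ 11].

48/7

P(X ≤ 11) = 35/36.
E[X | X ≤ 11] = (20/3) / (35/36) = 48/7.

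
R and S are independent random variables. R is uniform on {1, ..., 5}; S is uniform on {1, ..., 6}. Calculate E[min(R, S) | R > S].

2

Outcomes with R > S: (2,1), (3,1), (3,2), (4,1), (4,2), (4,3), (5,1), (5,2), (5,3), (5,4), each with probability 1/30.
E[min(R, S) | R > S] = (1 + 1 + 2 + 1 + 2 + 3 + 1 + 2 + 3 + 4) / 10 = 2.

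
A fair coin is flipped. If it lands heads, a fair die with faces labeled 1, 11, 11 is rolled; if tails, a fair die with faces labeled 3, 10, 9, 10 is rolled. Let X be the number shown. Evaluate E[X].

47/6

E[X | heads] = (1+11+11)/3 = 23/3.
E[X | tails] = (3+10+9+10)/4 = 8.
By the law of total expectation,
E[X] = (1/2)·(23/3) + (1/2)·(8) = 47/6.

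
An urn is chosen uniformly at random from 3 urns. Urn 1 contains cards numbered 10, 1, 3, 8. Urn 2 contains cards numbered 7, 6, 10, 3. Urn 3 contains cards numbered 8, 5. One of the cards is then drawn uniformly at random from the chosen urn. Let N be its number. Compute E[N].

37/6

E[N | urn 1] = (10+1+3+8)/4 = 11/2.
E[N | urn 2] = (7+6+10+3)/4 = 13/2.
E[N | urn 3] = (8+5)/2 = 13/2.
By the law of total expectation,
E[N] = (1/3)·(11/2) + (1/3)·(13/2) + (1/3)·(13/2) = 37/6.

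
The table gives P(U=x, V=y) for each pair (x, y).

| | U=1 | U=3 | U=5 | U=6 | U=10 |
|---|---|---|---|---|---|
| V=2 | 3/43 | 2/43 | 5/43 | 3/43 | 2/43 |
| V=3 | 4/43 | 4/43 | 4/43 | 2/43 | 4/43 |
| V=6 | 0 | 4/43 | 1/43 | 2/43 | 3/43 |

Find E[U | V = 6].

59/10

P(V = 6) = 10/43.
Σ U·P over the event = 3·(4/43) + 5·(1/43) + 6·(2/43) + 10·(3/43) = 59/43.
E[U | V = 6] = (59/43) / (10/43) = 59/10.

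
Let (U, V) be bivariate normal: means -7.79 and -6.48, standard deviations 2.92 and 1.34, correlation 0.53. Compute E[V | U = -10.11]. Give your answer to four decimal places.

-7.0443

E[V | U=x] = μ_V + ρ(σ_V/σ_U)(x − μ_U) for jointly normal variables.
E[V | U=-10.11] = -6.48 + (0.53)·(1.34/2.92)·(-10.11 − (-7.79)) = -6.48 + (0.24322)·(-2.32) = -7.0443.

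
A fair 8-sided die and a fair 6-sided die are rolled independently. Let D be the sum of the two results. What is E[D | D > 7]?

272/27

P(D > 7) = 9/16.
Σ over the event: 8·1/8 + 9·1/8 + 10·5/48 + 11·1/12 + 12·1/16 + 13·1/24 + 14·1/48 = 17/3.
E[D | D > 7] = (17/3) / (9/16) = 272/27.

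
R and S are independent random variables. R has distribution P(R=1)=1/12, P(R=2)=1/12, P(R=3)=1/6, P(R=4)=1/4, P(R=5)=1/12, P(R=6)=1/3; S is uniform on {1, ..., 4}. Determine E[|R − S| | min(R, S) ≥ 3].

P(min(R, S) ≥ 3) = 5/12.
Summing |R−S|·P(x,y) over outcomes with min(R, S) ≥ 3 gives 7/12.
E[|R − S| | min(R, S) ≥ 3] = (7/12) / (5/12) = 7/5.

7/5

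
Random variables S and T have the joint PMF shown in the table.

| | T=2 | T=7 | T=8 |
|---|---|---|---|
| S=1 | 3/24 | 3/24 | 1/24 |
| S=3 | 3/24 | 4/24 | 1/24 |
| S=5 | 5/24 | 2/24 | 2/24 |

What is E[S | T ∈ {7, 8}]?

3

P(T ∈ {7, 8}) = 13/24.
Summing S·P(S=x,T=y) over the conditioning event gives 13/8.
E[S | T ∈ {7, 8}] = (13/8) / (13/24) = 3.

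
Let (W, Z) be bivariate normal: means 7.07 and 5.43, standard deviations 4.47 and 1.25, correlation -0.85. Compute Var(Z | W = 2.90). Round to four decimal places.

Var(Z | W=x) = (1 − ρ²)·σ_Z².
Var(Z | W=2.90) = (1.25)²·(1 − (-0.85)²) = 1.5625·0.2775 = 0.4336.

0.4336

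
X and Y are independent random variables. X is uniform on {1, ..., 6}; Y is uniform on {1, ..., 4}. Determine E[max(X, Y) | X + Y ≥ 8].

Outcomes with X + Y ≥ 8: (4,4), (5,3), (5,4), (6,2), (6,3), (6,4), each with probability 1/24.
E[max(X, Y) | X + Y ≥ 8] = (4 + 5 + 5 + 6 + 6 + 6) / 6 = 16/3.

16/3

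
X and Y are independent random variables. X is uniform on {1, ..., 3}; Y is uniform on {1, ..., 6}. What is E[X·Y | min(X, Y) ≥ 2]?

P(min(X, Y) ≥ 2) = 5/9.
Summing XY·P(x,y) over outcomes with min(X, Y) ≥ 2 gives 50/9.
E[X·Y | min(X, Y) ≥ 2] = (50/9) / (5/9) = 10.

10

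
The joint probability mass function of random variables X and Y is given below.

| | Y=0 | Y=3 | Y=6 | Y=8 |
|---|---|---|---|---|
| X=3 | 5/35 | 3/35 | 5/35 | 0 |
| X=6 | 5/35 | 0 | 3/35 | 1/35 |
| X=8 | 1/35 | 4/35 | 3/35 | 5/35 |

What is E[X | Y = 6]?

P(Y = 6) = 11/35.
Σ X·P over the event = 3·(5/35) + 6·(3/35) + 8·(3/35) = 57/35.
E[X | Y = 6] = (57/35) / (11/35) = 57/11.

57/11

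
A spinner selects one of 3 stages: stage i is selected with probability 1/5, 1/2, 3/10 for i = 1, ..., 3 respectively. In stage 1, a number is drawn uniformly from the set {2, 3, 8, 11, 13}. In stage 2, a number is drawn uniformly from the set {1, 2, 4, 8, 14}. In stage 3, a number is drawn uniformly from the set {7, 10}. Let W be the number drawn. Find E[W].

693/100

E[W | stage 1] = (2+3+8+11+13)/5 = 37/5.
E[W | stage 2] = (1+2+4+8+14)/5 = 29/5.
E[W | stage 3] = (7+10)/2 = 17/2.
By the law of total expectation,
E[W] = (1/5)·(37/5) + (1/2)·(29/5) + (3/10)·(17/2) = 693/100.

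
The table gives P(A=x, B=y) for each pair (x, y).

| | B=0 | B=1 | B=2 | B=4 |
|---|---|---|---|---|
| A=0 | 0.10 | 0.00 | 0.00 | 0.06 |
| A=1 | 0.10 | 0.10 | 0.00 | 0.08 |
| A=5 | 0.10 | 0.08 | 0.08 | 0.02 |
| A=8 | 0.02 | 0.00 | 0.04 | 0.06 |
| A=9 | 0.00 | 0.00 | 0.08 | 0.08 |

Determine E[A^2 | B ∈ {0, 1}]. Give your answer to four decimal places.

P(B ∈ {0, 1}) = 0.50.
Σ A^2·P over the event = 0·(0.10) + 1·(0.10) + 1·(0.10) + 25·(0.10) + 25·(0.08) + 64·(0.02) = 5.98.
E[A^2 | B ∈ {0, 1}] = (5.98) / (0.50) = 11.9600.

11.9600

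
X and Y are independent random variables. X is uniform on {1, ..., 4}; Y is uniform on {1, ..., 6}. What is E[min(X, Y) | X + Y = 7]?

9/4

Outcomes with X + Y = 7: (1,6), (2,5), (3,4), (4,3), each with probability 1/24.
E[min(X, Y) | X + Y = 7] = (1 + 2 + 3 + 3) / 4 = 9/4.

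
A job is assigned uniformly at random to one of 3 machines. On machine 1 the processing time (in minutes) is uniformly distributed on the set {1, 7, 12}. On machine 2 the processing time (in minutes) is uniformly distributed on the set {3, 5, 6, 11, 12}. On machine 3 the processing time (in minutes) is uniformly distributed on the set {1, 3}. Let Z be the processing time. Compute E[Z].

241/45

E[Z | machine 1] = (1+7+12)/3 = 20/3.
E[Z | machine 2] = (3+5+6+11+12)/5 = 37/5.
E[Z | machine 3] = (1+3)/2 = 2.
By the law of total expectation,
E[Z] = (1/3)·(20/3) + (1/3)·(37/5) + (1/3)·(2) = 241/45.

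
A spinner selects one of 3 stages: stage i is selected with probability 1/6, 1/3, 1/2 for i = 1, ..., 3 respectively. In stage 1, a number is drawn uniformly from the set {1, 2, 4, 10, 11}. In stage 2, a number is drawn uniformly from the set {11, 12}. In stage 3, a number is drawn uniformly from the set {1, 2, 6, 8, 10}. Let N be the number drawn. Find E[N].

112/15

E[N | stage 1] = (1+2+4+10+11)/5 = 28/5.
E[N | stage 2] = (11+12)/2 = 23/2.
E[N | stage 3] = (1+2+6+8+10)/5 = 27/5.
E[N] = (1/6)·(28/5) + (1/3)·(23/2) + (1/2)·(27/5) = 112/15.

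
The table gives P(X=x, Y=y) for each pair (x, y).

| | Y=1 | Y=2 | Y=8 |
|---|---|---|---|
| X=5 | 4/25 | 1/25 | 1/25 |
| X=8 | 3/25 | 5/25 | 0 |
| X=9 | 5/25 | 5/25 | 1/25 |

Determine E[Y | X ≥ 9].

P(X ≥ 9) = 11/25.
Σ Y·P over the event = 1·(5/25) + 2·(5/25) + 8·(1/25) = 23/25.
E[Y | X ≥ 9] = (23/25) / (11/25) = 23/11.

23/11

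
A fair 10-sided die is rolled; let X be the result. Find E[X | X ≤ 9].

Given X ≤ 9, X is equally likely to be any of {1, 2, 3, 4, 5, 6, 7, 8, 9}.
E[X | X ≤ 9] = (1 + 2 + 3 + 4 + 5 + 6 + 7 + 8 + 9) / 9 = 5.

5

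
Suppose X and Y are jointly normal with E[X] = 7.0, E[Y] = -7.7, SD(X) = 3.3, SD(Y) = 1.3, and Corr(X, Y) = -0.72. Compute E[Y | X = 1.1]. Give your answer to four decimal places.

The regression of Y on X has slope ρ·σ_Y/σ_X and passes through (μ_X, μ_Y).
E[Y | X=1.1] = -7.7 + (-0.72)·(1.3/3.3)·(1.1 − (7.0)) = -7.7 + (-0.28364)·(-5.9) = -6.0265.

-6.0265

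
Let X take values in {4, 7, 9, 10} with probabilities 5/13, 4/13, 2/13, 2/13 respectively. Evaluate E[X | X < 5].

P(X < 5) = 5/13.
Σ over the event: 4·5/13 = 20/13.
E[X | X < 5] = (20/13) / (5/13) = 4.

4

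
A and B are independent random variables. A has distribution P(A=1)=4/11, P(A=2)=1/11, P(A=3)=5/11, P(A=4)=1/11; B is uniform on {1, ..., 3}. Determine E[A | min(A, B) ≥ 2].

P(min(A, B) ≥ 2) = 14/33.
Summing A·P(x,y) over outcomes with min(A, B) ≥ 2 gives 14/11.
E[A | min(A, B) ≥ 2] = (14/11) / (14/33) = 3.

3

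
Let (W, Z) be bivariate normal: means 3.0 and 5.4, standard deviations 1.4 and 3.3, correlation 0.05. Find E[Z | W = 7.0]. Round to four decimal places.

The regression of Z on W has slope ρ·σ_Z/σ_W and passes through (μ_W, μ_Z).
E[Z | W=7.0] = 5.4 + (0.05)·(3.3/1.4)·(7.0 − (3.0)) = 5.4 + (0.11786)·(4) = 5.8714.

5.8714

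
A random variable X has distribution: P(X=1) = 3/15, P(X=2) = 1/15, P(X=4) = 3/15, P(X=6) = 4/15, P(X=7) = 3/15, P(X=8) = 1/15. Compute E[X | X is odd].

P(X is odd) = 2/5.
Σ over the event: 1·1/5 + 7·1/5 = 8/5.
E[X | X is odd] = (8/5) / (2/5) = 4.

4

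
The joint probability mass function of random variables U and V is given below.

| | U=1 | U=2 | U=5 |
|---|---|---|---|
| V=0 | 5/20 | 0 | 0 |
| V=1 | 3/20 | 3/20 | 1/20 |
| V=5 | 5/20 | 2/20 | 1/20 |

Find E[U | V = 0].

P(V = 0) = 1/4.
Σ U·P over the event = 1·(5/20) = 1/4.
E[U | V = 0] = (1/4) / (1/4) = 1.

1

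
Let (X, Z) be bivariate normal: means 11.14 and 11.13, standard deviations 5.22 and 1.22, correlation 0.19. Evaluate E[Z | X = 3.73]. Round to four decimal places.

E[Z | X=x] = μ_Z + ρ(σ_Z/σ_X)(x − μ_X) for jointly normal variables.
E[Z | X=3.73] = 11.13 + (0.19)·(1.22/5.22)·(3.73 − (11.14)) = 11.13 + (0.044406)·(-7.41) = 10.8010.

10.8010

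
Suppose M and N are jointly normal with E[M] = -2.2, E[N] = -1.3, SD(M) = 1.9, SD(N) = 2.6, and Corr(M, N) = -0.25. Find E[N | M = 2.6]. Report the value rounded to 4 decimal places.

E[N | M=x] = μ_N + ρ(σ_N/σ_M)(x − μ_M) for jointly normal variables.
E[N | M=2.6] = -1.3 + (-0.25)·(2.6/1.9)·(2.6 − (-2.2)) = -1.3 + (-0.34211)·(4.8) = -2.9421.

-2.9421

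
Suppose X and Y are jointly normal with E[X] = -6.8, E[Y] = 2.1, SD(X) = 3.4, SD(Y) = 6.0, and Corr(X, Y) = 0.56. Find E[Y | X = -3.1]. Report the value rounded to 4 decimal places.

The regression of Y on X has slope ρ·σ_Y/σ_X and passes through (μ_X, μ_Y).
E[Y | X=-3.1] = 2.1 + (0.56)·(6.0/3.4)·(-3.1 − (-6.8)) = 2.1 + (0.98824)·(3.7) = 5.7565.

5.7565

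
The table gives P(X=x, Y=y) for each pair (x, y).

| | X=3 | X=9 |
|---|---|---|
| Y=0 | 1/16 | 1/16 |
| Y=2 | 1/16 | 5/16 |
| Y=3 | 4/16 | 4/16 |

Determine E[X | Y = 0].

6

P(Y = 0) = 1/8.
Summing X·P(X=x,Y=y) over the conditioning event gives 3/4.
E[X | Y = 0] = (3/4) / (1/8) = 6.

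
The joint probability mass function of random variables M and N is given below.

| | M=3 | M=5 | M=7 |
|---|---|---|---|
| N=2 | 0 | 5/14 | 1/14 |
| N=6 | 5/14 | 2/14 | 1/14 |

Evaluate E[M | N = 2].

16/3

P(N = 2) = 3/7.
Σ M·P over the event = 5·(5/14) + 7·(1/14) = 16/7.
E[M | N = 2] = (16/7) / (3/7) = 16/3.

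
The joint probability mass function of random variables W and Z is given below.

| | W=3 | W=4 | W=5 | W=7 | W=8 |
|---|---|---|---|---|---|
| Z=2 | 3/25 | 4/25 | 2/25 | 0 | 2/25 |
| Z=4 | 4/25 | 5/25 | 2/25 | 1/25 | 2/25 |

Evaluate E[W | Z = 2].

P(Z = 2) = 11/25.
Σ W·P over the event = 3·(3/25) + 4·(4/25) + 5·(2/25) + 8·(2/25) = 51/25.
E[W | Z = 2] = (51/25) / (11/25) = 51/11.

51/11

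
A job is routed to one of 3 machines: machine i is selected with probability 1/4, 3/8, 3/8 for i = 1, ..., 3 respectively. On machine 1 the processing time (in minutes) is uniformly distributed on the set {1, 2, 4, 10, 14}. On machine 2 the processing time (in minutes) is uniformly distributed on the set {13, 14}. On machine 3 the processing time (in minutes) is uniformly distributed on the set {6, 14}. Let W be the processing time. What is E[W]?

E[W | machine 1] = (1+2+4+10+14)/5 = 31/5.
E[W | machine 2] = (13+14)/2 = 27/2.
E[W | machine 3] = (6+14)/2 = 10.
By the law of total expectation,
E[W] = (1/4)·(31/5) + (3/8)·(27/2) + (3/8)·(10) = 829/80.

829/80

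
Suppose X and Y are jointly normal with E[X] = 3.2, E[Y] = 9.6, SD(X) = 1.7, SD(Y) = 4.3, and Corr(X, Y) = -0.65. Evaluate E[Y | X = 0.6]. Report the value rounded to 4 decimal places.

E[Y | X=x] = μ_Y + ρ(σ_Y/σ_X)(x − μ_X) for jointly normal variables.
E[Y | X=0.6] = 9.6 + (-0.65)·(4.3/1.7)·(0.6 − (3.2)) = 9.6 + (-1.6441)·(-2.6) = 13.8747.

13.8747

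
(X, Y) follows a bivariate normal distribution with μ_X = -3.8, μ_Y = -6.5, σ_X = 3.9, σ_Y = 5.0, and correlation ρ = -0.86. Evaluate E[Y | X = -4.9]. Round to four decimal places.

E[Y | X=x] = μ_Y + ρ(σ_Y/σ_X)(x − μ_X) for jointly normal variables.
E[Y | X=-4.9] = -6.5 + (-0.86)·(5.0/3.9)·(-4.9 − (-3.8)) = -6.5 + (-1.10256)·(-1.1) = -5.2872.

-5.2872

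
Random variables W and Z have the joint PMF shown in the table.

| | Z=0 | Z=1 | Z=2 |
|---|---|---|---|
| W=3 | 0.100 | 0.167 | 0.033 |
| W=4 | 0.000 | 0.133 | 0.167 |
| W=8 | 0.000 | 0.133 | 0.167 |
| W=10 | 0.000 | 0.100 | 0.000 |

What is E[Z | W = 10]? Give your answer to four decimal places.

P(W = 10) = 0.100.
Σ Z·P over the event = 1·(0.100) = 0.100.
E[Z | W = 10] = (0.100) / (0.100) = 1.0000.

1.0000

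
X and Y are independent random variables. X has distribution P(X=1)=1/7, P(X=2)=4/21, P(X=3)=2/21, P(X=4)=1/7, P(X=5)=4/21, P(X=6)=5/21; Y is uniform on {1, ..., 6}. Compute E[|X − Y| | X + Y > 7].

P(X + Y > 7) = 29/63.
Summing |X−Y|·P(x,y) over outcomes with X + Y > 7 gives 101/126.
E[|X − Y| | X + Y > 7] = (101/126) / (29/63) = 101/58.

101/58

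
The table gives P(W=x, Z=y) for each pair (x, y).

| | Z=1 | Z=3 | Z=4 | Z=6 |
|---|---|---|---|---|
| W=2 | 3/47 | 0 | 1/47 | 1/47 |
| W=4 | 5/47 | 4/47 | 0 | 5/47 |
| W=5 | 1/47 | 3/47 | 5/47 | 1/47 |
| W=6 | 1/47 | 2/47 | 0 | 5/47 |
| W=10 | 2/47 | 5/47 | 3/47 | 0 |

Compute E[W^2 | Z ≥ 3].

P(Z ≥ 3) = 35/47.
Summing W^2·P(W=x,Z=y) over the conditioning event gives 1429/47.
E[W^2 | Z ≥ 3] = (1429/47) / (35/47) = 1429/35.

1429/35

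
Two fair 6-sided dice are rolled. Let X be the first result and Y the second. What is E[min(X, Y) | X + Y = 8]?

Outcomes with X + Y = 8: (2,6), (3,5), (4,4), (5,3), (6,2), each with probability 1/36.
E[min(X, Y) | X + Y = 8] = (2 + 3 + 4 + 3 + 2) / 5 = 14/5.

14/5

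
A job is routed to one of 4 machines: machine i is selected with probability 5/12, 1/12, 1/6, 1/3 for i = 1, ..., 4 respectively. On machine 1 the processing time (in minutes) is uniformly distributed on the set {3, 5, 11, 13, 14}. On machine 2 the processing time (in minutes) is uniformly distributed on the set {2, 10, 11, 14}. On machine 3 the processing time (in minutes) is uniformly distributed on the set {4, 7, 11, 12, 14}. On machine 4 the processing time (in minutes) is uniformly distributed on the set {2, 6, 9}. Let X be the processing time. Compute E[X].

E[X | machine 1] = (3+5+11+13+14)/5 = 46/5.
E[X | machine 2] = (2+10+11+14)/4 = 37/4.
E[X | machine 3] = (4+7+11+12+14)/5 = 48/5.
E[X | machine 4] = (2+6+9)/3 = 17/3.
E[X] = (5/12)·(46/5) + (1/12)·(37/4) + (1/6)·(48/5) + (1/3)·(17/3) = 5827/720.

5827/720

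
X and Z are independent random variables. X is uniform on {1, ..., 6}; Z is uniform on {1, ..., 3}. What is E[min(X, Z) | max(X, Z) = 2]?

P(max(X, Z) = 2) = 1/6.
Summing min(X,Z)·P(x,y) over outcomes with max(X, Z) = 2 gives 2/9.
E[min(X, Z) | max(X, Z) = 2] = (2/9) / (1/6) = 4/3.

4/3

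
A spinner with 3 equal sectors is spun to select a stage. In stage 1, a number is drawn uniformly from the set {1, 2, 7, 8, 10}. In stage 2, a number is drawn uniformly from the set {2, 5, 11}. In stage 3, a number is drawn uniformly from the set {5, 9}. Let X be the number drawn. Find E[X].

E[X | stage 1] = (1+2+7+8+10)/5 = 28/5.
E[X | stage 2] = (2+5+11)/3 = 6.
E[X | stage 3] = (5+9)/2 = 7.
By the law of total expectation,
E[X] = (1/3)·(28/5) + (1/3)·(6) + (1/3)·(7) = 31/5.

31/5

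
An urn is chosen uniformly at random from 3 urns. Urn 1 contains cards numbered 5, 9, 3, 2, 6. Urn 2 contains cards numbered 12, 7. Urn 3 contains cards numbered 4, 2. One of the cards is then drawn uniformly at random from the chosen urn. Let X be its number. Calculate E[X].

35/6

E[X | urn 1] = (5+9+3+2+6)/5 = 5.
E[X | urn 2] = (12+7)/2 = 19/2.
E[X | urn 3] = (4+2)/2 = 3.
E[X] = (1/3)·(5) + (1/3)·(19/2) + (1/3)·(3) = 35/6.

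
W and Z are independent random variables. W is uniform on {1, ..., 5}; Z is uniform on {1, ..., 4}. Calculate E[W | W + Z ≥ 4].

56/17

P(W + Z ≥ 4) = 17/20.
Summing W·P(x,y) over outcomes with W + Z ≥ 4 gives 14/5.
E[W | W + Z ≥ 4] = (14/5) / (17/20) = 56/17.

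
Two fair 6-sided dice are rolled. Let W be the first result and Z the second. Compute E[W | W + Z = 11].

11/2

P(W + Z = 11) = 1/18.
Summing W·P(x,y) over outcomes with W + Z = 11 gives 11/36.
E[W | W + Z = 11] = (11/36) / (1/18) = 11/2.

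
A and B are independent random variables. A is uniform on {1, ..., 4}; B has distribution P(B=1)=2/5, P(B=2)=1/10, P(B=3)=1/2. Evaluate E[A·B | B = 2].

P(B = 2) = 1/10.
Summing AB·P(x,y) over outcomes with B = 2 gives 1/2.
E[A·B | B = 2] = (1/2) / (1/10) = 5.

5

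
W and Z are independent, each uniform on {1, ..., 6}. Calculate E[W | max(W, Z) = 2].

Outcomes with max(W, Z) = 2: (1,2), (2,1), (2,2), each with probability 1/36.
E[W | max(W, Z) = 2] = (1 + 2 + 2) / 3 = 5/3.

5/3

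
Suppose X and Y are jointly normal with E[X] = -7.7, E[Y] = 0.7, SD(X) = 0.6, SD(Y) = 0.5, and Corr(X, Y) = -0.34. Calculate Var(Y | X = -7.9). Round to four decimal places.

Var(Y | X=x) = (1 − ρ²)·σ_Y².
Var(Y | X=-7.9) = (0.5)²·(1 − (-0.34)²) = 0.25·0.8844 = 0.2211.

0.2211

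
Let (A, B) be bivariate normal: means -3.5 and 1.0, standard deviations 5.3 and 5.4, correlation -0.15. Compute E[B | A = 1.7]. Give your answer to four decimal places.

0.2053

E[B | A=x] = μ_B + ρ(σ_B/σ_A)(x − μ_A) for jointly normal variables.
E[B | A=1.7] = 1.0 + (-0.15)·(5.4/5.3)·(1.7 − (-3.5)) = 1.0 + (-0.15283)·(5.2) = 0.2053.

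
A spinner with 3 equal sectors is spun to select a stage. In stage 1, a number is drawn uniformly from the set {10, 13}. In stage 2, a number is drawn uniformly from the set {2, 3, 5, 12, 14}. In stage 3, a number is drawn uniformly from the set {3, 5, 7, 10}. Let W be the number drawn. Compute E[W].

499/60

E[W | stage 1] = (10+13)/2 = 23/2.
E[W | stage 2] = (2+3+5+12+14)/5 = 36/5.
E[W | stage 3] = (3+5+7+10)/4 = 25/4.
By the law of total expectation,
E[W] = (1/3)·(23/2) + (1/3)·(36/5) + (1/3)·(25/4) = 499/60.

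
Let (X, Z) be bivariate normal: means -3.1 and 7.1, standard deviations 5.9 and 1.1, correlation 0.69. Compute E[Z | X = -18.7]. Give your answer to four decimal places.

5.0932

For a bivariate normal, E[Z | X=x] = μ_Z + ρ·(σ_Z/σ_X)·(x − μ_X).
E[Z | X=-18.7] = 7.1 + (0.69)·(1.1/5.9)·(-18.7 − (-3.1)) = 7.1 + (0.12864)·(-15.6) = 5.0932.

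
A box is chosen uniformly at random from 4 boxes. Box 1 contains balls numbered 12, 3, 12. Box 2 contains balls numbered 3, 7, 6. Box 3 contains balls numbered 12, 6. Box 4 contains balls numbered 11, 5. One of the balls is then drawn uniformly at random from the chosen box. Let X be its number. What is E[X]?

47/6

E[X | box 1] = (12+3+12)/3 = 9.
E[X | box 2] = (3+7+6)/3 = 16/3.
E[X | box 3] = (12+6)/2 = 9.
E[X | box 4] = (11+5)/2 = 8.
By the law of total expectation,
E[X] = (1/4)·(9) + (1/4)·(16/3) + (1/4)·(9) + (1/4)·(8) = 47/6.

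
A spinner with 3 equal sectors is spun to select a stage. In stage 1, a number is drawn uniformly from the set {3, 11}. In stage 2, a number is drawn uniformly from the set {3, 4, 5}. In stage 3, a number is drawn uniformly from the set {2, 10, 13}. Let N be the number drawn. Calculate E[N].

E[N | stage 1] = (3+11)/2 = 7.
E[N | stage 2] = (3+4+5)/3 = 4.
E[N | stage 3] = (2+10+13)/3 = 25/3.
E[N] = (1/3)·(7) + (1/3)·(4) + (1/3)·(25/3) = 58/9.

58/9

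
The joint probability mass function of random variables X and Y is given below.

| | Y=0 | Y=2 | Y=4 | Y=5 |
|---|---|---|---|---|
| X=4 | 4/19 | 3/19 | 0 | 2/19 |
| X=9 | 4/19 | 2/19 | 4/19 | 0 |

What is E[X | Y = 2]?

6

P(Y = 2) = 5/19.
Σ X·P over the event = 4·(3/19) + 9·(2/19) = 30/19.
E[X | Y = 2] = (30/19) / (5/19) = 6.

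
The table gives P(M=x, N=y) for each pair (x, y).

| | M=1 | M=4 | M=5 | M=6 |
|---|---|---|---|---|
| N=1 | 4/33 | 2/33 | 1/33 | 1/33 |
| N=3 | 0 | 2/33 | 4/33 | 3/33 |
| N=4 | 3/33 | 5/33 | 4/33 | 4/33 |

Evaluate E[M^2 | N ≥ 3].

567/25

P(N ≥ 3) = 25/33.
Summing M^2·P(M=x,N=y) over the conditioning event gives 189/11.
E[M^2 | N ≥ 3] = (189/11) / (25/33) = 567/25.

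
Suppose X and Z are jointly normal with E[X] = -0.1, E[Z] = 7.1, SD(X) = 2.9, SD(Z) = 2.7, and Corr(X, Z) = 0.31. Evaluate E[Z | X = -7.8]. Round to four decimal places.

E[Z | X=x] = μ_Z + ρ(σ_Z/σ_X)(x − μ_X) for jointly normal variables.
E[Z | X=-7.8] = 7.1 + (0.31)·(2.7/2.9)·(-7.8 − (-0.1)) = 7.1 + (0.28862)·(-7.7) = 4.8776.

4.8776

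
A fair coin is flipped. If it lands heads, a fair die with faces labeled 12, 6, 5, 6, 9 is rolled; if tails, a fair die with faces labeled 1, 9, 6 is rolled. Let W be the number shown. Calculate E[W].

E[W | heads] = (12+6+5+6+9)/5 = 38/5.
E[W | tails] = (1+9+6)/3 = 16/3.
By the law of total expectation,
E[W] = (1/2)·(38/5) + (1/2)·(16/3) = 97/15.

97/15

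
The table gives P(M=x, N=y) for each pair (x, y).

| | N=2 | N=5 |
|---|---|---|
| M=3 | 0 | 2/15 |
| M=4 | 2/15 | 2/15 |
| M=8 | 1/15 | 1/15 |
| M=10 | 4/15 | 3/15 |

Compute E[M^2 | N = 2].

P(N = 2) = 7/15.
Σ M^2·P over the event = 16·(2/15) + 64·(1/15) + 100·(4/15) = 496/15.
E[M^2 | N = 2] = (496/15) / (7/15) = 496/7.

496/7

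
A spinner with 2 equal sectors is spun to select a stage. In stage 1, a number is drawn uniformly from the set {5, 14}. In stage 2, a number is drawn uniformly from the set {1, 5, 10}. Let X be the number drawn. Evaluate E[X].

89/12

E[X | stage 1] = (5+14)/2 = 19/2.
E[X | stage 2] = (1+5+10)/3 = 16/3.
E[X] = (1/2)·(19/2) + (1/2)·(16/3) = 89/12.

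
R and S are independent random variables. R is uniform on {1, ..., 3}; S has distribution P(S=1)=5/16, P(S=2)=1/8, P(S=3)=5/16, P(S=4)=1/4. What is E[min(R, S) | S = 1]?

P(S = 1) = 5/16.
Summing min(R,S)·P(x,y) over outcomes with S = 1 gives 5/16.
E[min(R, S) | S = 1] = (5/16) / (5/16) = 1.

1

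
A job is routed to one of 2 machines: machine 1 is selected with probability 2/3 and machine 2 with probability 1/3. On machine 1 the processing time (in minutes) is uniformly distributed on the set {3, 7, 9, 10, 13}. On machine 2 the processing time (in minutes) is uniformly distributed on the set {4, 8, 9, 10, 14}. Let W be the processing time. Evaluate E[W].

E[W | machine 1] = (3+7+9+10+13)/5 = 42/5.
E[W | machine 2] = (4+8+9+10+14)/5 = 9.
By the law of total expectation,
E[W] = (2/3)·(42/5) + (1/3)·(9) = 43/5.

43/5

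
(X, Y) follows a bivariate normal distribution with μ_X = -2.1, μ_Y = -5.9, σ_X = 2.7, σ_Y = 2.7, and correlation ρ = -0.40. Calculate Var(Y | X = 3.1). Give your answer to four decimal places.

The conditional variance in a bivariate normal is σ_Y²(1 − ρ²), independent of x.
Var(Y | X=3.1) = (2.7)²·(1 − (-0.40)²) = 7.29·0.84 = 6.1236.

6.1236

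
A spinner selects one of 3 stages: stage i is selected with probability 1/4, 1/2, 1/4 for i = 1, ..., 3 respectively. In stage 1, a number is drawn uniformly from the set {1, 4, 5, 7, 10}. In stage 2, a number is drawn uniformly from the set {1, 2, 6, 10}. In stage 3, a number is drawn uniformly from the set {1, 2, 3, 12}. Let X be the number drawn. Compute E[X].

E[X | stage 1] = (1+4+5+7+10)/5 = 27/5.
E[X | stage 2] = (1+2+6+10)/4 = 19/4.
E[X | stage 3] = (1+2+3+12)/4 = 9/2.
E[X] = (1/4)·(27/5) + (1/2)·(19/4) + (1/4)·(9/2) = 97/20.

97/20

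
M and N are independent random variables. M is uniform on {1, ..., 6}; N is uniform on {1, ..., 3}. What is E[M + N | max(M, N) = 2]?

10/3

Outcomes with max(M, N) = 2: (1,2), (2,1), (2,2), each with probability 1/18.
E[M + N | max(M, N) = 2] = (3 + 3 + 4) / 3 = 10/3.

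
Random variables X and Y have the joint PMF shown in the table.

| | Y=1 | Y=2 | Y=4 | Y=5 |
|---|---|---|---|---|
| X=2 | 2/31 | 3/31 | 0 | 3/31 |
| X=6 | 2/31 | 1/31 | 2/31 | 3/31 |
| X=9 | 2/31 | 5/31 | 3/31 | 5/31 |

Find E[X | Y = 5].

P(Y = 5) = 11/31.
Σ X·P over the event = 2·(3/31) + 6·(3/31) + 9·(5/31) = 69/31.
E[X | Y = 5] = (69/31) / (11/31) = 69/11.

69/11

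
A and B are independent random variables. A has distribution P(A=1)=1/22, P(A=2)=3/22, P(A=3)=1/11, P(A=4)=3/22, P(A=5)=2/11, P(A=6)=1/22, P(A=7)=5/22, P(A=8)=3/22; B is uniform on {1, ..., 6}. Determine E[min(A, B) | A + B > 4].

378/121

P(A + B > 4) = 11/12.
Summing min(A,B)·P(x,y) over outcomes with A + B > 4 gives 63/22.
E[min(A, B) | A + B > 4] = (63/22) / (11/12) = 378/121.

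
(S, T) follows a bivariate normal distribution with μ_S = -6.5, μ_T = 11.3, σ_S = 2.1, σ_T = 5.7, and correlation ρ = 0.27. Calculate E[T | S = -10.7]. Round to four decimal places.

The regression of T on S has slope ρ·σ_T/σ_S and passes through (μ_S, μ_T).
E[T | S=-10.7] = 11.3 + (0.27)·(5.7/2.1)·(-10.7 − (-6.5)) = 11.3 + (0.73286)·(-4.2) = 8.2220.

8.2220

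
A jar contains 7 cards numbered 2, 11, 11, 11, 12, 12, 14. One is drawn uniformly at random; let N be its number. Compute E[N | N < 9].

P(N < 9) = 1/7.
Σ over the event: 2·1/7 = 2/7.
E[N | N < 9] = (2/7) / (1/7) = 2.

2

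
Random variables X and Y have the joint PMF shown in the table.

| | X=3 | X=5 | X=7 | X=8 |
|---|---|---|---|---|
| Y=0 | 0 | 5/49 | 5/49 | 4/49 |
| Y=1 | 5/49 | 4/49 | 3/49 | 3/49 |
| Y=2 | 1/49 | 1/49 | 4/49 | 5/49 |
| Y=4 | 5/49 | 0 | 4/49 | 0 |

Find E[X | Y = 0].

46/7

P(Y = 0) = 2/7.
Σ X·P over the event = 5·(5/49) + 7·(5/49) + 8·(4/49) = 92/49.
E[X | Y = 0] = (92/49) / (2/7) = 46/7.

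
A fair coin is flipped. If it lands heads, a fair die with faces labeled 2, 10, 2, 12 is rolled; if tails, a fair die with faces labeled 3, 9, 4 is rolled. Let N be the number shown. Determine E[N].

E[N | heads] = (2+10+2+12)/4 = 13/2.
E[N | tails] = (3+9+4)/3 = 16/3.
E[N] = (1/2)·(13/2) + (1/2)·(16/3) = 71/12.

71/12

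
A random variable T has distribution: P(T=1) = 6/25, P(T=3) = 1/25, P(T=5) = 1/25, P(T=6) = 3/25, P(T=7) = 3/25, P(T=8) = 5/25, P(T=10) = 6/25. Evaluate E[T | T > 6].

P(T > 6) = 14/25.
Σ over the event: 7·3/25 + 8·1/5 + 10·6/25 = 121/25.
E[T | T > 6] = (121/25) / (14/25) = 121/14.

121/14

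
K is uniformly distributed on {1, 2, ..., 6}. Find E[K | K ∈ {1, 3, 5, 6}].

P(K ∈ {1, 3, 5, 6}) = 2/3.
Σ over the event: 1·1/6 + 3·1/6 + 5·1/6 + 6·1/6 = 5/2.
E[K | K ∈ {1, 3, 5, 6}] = (5/2) / (2/3) = 15/4.

15/4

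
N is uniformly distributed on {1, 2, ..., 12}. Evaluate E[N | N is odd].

6

Given N is odd, N is equally likely to be any of {1, 3, 5, 7, 9, 11}.
E[N | N is odd] = (1 + 3 + 5 + 7 + 9 + 11) / 6 = 6.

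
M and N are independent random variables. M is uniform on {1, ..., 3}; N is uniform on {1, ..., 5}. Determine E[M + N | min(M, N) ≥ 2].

Outcomes with min(M, N) ≥ 2: (2,2), (2,3), (2,4), (2,5), (3,2), (3,3), (3,4), (3,5), each with probability 1/15.
E[M + N | min(M, N) ≥ 2] = (4 + 5 + 6 + 7 + 5 + 6 + 7 + 8) / 8 = 6.

6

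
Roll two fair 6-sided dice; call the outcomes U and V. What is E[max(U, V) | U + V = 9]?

11/2

Outcomes with U + V = 9: (3,6), (4,5), (5,4), (6,3), each with probability 1/36.
E[max(U, V) | U + V = 9] = (6 + 5 + 5 + 6) / 4 = 11/2.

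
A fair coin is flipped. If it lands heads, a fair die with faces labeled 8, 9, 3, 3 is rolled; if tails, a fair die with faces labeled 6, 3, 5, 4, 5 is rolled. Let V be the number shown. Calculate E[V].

207/40

E[V | heads] = (8+9+3+3)/4 = 23/4.
E[V | tails] = (6+3+5+4+5)/5 = 23/5.
E[V] = (1/2)·(23/4) + (1/2)·(23/5) = 207/40.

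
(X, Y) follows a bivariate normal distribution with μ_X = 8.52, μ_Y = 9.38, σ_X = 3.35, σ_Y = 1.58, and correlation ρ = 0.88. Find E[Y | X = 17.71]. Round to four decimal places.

The regression of Y on X has slope ρ·σ_Y/σ_X and passes through (μ_X, μ_Y).
E[Y | X=17.71] = 9.38 + (0.88)·(1.58/3.35)·(17.71 − (8.52)) = 9.38 + (0.415045)·(9.19) = 13.1943.

13.1943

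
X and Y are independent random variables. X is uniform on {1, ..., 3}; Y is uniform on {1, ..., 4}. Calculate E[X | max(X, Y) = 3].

12/5

P(max(X, Y) = 3) = 5/12.
Summing X·P(x,y) over outcomes with max(X, Y) = 3 gives 1.
E[X | max(X, Y) = 3] = (1) / (5/12) = 12/5.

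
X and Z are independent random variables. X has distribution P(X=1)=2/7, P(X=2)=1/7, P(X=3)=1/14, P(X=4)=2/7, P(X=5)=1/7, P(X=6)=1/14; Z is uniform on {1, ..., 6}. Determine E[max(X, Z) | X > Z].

128/29

P(X > Z) = 29/84.
Summing max(X,Z)·P(x,y) over outcomes with X > Z gives 32/21.
E[max(X, Z) | X > Z] = (32/21) / (29/84) = 128/29.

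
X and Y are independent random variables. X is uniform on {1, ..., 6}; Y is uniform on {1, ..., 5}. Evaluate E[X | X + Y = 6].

P(X + Y = 6) = 1/6.
Summing X·P(x,y) over outcomes with X + Y = 6 gives 1/2.
E[X | X + Y = 6] = (1/2) / (1/6) = 3.

3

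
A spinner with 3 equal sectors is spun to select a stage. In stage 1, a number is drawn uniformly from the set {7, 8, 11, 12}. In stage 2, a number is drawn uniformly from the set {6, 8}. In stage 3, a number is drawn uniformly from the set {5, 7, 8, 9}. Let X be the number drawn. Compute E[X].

E[X | stage 1] = (7+8+11+12)/4 = 19/2.
E[X | stage 2] = (6+8)/2 = 7.
E[X | stage 3] = (5+7+8+9)/4 = 29/4.
By the law of total expectation,
E[X] = (1/3)·(19/2) + (1/3)·(7) + (1/3)·(29/4) = 95/12.

95/12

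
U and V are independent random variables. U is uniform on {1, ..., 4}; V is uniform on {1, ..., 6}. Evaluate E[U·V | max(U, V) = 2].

8/3

Outcomes with max(U, V) = 2: (1,2), (2,1), (2,2), each with probability 1/24.
E[U·V | max(U, V) = 2] = (2 + 2 + 4) / 3 = 8/3.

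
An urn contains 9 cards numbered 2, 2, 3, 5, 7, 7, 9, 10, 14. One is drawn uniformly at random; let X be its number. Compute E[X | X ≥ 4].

P(X ≥ 4) = 2/3.
Σ over the event: 5·1/9 + 7·2/9 + 9·1/9 + 10·1/9 + 14·1/9 = 52/9.
E[X | X ≥ 4] = (52/9) / (2/3) = 26/3.

26/3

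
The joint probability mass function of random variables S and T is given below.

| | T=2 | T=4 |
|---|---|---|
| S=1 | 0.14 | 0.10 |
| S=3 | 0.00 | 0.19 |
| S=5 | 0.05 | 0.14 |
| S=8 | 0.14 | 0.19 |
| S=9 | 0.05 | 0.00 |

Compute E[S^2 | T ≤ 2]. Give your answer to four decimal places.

P(T ≤ 2) = 0.38.
Σ S^2·P over the event = 1·(0.14) + 25·(0.05) + 64·(0.14) + 81·(0.05) = 14.40.
E[S^2 | T ≤ 2] = (14.40) / (0.38) = 37.8947.

37.8947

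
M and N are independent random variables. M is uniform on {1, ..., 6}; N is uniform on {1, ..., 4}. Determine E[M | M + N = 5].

5/2

P(M + N = 5) = 1/6.
Summing M·P(x,y) over outcomes with M + N = 5 gives 5/12.
E[M | M + N = 5] = (5/12) / (1/6) = 5/2.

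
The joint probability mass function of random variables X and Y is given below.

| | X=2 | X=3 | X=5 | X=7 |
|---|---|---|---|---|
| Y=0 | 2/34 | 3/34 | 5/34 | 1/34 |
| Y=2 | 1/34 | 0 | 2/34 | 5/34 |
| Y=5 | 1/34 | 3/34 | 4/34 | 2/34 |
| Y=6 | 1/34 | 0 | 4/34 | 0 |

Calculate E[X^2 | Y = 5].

229/10

P(Y = 5) = 5/17.
Σ X^2·P over the event = 4·(1/34) + 9·(3/34) + 25·(4/34) + 49·(2/34) = 229/34.
E[X^2 | Y = 5] = (229/34) / (5/17) = 229/10.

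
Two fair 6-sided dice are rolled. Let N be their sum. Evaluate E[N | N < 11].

218/33

P(N < 11) = 11/12.
E[N | N < 11] = (109/18) / (11/12) = 218/33.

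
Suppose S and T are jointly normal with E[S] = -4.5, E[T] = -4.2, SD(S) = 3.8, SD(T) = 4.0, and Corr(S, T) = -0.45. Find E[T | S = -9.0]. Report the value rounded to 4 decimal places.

E[T | S=x] = μ_T + ρ(σ_T/σ_S)(x − μ_S) for jointly normal variables.
E[T | S=-9.0] = -4.2 + (-0.45)·(4.0/3.8)·(-9.0 − (-4.5)) = -4.2 + (-0.47368)·(-4.5) = -2.0684.

-2.0684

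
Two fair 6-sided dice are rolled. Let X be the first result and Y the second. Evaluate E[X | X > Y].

P(X > Y) = 5/12.
Summing X·P(x,y) over outcomes with X > Y gives 35/18.
E[X | X > Y] = (35/18) / (5/12) = 14/3.

14/3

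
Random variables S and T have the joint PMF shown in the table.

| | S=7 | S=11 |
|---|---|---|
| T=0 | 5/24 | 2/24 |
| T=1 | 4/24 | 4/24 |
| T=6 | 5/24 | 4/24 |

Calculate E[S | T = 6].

P(T = 6) = 3/8.
Σ S·P over the event = 7·(5/24) + 11·(4/24) = 79/24.
E[S | T = 6] = (79/24) / (3/8) = 79/9.

79/9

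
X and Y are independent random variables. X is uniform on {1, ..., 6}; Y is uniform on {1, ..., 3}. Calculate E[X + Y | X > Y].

25/4

P(X > Y) = 2/3.
Summing (X+Y)·P(x,y) over outcomes with X > Y gives 25/6.
E[X + Y | X > Y] = (25/6) / (2/3) = 25/4.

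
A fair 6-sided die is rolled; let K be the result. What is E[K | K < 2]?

Given K < 2, K is equally likely to be any of {1}.
E[K | K < 2] = (1) / 1 = 1.

1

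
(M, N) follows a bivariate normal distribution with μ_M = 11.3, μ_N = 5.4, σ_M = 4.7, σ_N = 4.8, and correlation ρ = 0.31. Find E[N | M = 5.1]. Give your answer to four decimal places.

E[N | M=x] = μ_N + ρ(σ_N/σ_M)(x − μ_M) for jointly normal variables.
E[N | M=5.1] = 5.4 + (0.31)·(4.8/4.7)·(5.1 − (11.3)) = 5.4 + (0.3166)·(-6.2) = 3.4371.

3.4371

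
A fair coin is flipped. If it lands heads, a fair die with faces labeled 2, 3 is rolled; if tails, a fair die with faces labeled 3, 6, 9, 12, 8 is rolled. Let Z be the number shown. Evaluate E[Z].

E[Z | heads] = (2+3)/2 = 5/2.
E[Z | tails] = (3+6+9+12+8)/5 = 38/5.
E[Z] = (1/2)·(5/2) + (1/2)·(38/5) = 101/20.

101/20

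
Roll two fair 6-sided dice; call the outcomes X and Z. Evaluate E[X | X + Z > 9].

16/3

P(X + Z > 9) = 1/6.
Summing X·P(x,y) over outcomes with X + Z > 9 gives 8/9.
E[X | X + Z > 9] = (8/9) / (1/6) = 16/3.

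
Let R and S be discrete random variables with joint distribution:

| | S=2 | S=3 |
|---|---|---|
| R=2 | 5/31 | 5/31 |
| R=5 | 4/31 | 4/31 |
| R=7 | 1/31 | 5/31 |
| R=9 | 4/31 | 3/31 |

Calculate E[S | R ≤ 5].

5/2

P(R ≤ 5) = 18/31.
Σ S·P over the event = 2·(5/31) + 3·(5/31) + 2·(4/31) + 3·(4/31) = 45/31.
E[S | R ≤ 5] = (45/31) / (18/31) = 5/2.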